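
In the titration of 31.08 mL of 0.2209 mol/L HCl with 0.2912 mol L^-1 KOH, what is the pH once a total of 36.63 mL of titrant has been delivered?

n(acid) = 0.2209 x 0.03108 = 0.006866 mol; n(KOH) added = 0.2912 x 0.03663 = 0.01067 mol.
Base is in excess by 0.01067 - 0.006866 = 0.003801 mol in a total volume of 0.06771 L.
[OH^-] = 0.003801/0.06771 = 0.05614 M, so pOH = 1.25 and pH = 14.00 - 1.25 = 12.75.

12.75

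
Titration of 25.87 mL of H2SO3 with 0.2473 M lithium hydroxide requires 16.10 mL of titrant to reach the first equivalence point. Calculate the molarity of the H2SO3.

n(LiOH) = 0.2473 x 0.01610 = 0.003982 mol.
At the first equivalence point, 1 mol OH^- react per mol H2SO3, so n(H2SO3) = 0.003982 / 1 = 0.003982 mol.
[H2SO3] = 0.003982 / 0.02587 L = 0.154 M.

0.154 M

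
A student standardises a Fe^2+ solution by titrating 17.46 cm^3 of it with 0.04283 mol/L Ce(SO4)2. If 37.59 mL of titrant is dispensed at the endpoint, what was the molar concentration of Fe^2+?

n(Ce(SO4)2) = 0.04283 x 0.03759 = 0.001610 mol.
From the balanced equation, 1 mol Ce(SO4)2 reacts with 1 mol Fe^2+, so n(Fe^2+) = 0.001610 x 1/1 = 0.001610 mol.
[Fe^2+] = 0.001610 / 0.01746 L = 0.0922 M.

0.0922 M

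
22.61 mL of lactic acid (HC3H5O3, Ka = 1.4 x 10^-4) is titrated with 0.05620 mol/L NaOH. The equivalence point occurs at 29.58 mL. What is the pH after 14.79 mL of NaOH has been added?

3.85

14.79 mL is exactly half the equivalence volume (29.58/2), i.e. the half-equivalence point.
There, n(HA) = n(A^-), so pH = pKa = -log(1.4 x 10^-4) = 3.85.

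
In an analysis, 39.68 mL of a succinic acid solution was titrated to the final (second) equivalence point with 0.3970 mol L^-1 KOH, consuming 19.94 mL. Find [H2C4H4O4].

0.0998 M

n(KOH) = 0.3970 x 0.01994 = 0.007916 mol.
At the final (second) equivalence point, 2 mol OH^- react per mol H2C4H4O4, so n(H2C4H4O4) = 0.007916 / 2 = 0.003958 mol.
[H2C4H4O4] = 0.003958 / 0.03968 L = 0.0998 M.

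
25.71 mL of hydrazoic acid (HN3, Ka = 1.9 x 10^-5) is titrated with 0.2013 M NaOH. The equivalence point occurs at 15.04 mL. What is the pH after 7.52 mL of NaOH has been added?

4.72

7.52 mL is exactly half the equivalence volume (15.04/2), i.e. the half-equivalence point.
There, n(HA) = n(A^-), so pH = pKa = -log(1.9 x 10^-5) = 4.72.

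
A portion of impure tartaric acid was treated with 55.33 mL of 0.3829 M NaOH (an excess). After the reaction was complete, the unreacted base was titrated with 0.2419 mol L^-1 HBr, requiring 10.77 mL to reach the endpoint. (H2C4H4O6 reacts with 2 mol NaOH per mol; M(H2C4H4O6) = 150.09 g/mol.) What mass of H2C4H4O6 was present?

Total n(NaOH) added = 0.3829 x 0.05533 = 0.02119 mol.
n(HBr) used = 0.2419 x 0.01077 = 0.002605 mol, which equals the excess n(NaOH).
So n(NaOH) consumed by the sample = 0.02119 - 0.002605 = 0.01858 mol.
n(H2C4H4O6) = 0.01858 / 2 = 0.009290 mol.
mass = 0.009290 mol x 150.09 g/mol = 1.39 g.

1.39 g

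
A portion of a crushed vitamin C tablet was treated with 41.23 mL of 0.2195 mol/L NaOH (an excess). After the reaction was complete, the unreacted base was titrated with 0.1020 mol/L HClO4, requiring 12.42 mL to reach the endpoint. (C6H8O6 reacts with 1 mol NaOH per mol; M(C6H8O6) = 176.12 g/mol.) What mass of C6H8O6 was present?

1.37 g

Total n(NaOH) added = 0.2195 x 0.04123 = 0.009050 mol.
n(HClO4) used = 0.1020 x 0.01242 = 0.001267 mol, which equals the excess n(NaOH).
So n(NaOH) consumed by the sample = 0.009050 - 0.001267 = 0.007783 mol.
n(C6H8O6) = 0.007783 / 1 = 0.007783 mol.
mass = 0.007783 mol x 176.12 g/mol = 1.37 g.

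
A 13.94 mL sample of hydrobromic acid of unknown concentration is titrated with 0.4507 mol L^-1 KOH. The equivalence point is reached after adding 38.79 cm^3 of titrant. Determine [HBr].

1.25 M

n(KOH) delivered = 0.4507 x 0.03879 = 0.01748 mol.
For a 1:1 reaction, n(HBr) = 0.01748 mol.
[HBr] = 0.01748 mol / 0.01394 L = 1.25 M.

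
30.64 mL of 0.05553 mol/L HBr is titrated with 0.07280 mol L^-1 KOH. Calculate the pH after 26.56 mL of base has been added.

n(acid) = 0.05553 x 0.03064 = 0.001701 mol; n(KOH) added = 0.07280 x 0.02656 = 0.001934 mol.
Base is in excess by 0.001934 - 0.001701 = 0.0002321 mol in a total volume of 0.05720 L.
[OH^-] = 0.0002321/0.05720 = 0.004058 M, so pOH = 2.39 and pH = 14.00 - 2.39 = 11.61.

11.61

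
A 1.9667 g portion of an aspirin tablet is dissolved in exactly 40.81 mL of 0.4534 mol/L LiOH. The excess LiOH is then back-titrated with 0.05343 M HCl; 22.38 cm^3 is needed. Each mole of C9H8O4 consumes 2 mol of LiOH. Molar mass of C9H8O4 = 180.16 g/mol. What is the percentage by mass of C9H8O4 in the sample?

79.3%

Total n(LiOH) added = 0.4534 x 0.04081 = 0.01850 mol.
n(HCl) used = 0.05343 x 0.02238 = 0.001196 mol, which equals the excess n(LiOH).
So n(LiOH) consumed by the sample = 0.01850 - 0.001196 = 0.01731 mol.
n(C9H8O4) = 0.01731 / 2 = 0.008654 mol.
mass C9H8O4 = 0.008654 x 180.16 = 1.559 g, so %C9H8O4 = 1.559/1.9667 x 100 = 79.3%.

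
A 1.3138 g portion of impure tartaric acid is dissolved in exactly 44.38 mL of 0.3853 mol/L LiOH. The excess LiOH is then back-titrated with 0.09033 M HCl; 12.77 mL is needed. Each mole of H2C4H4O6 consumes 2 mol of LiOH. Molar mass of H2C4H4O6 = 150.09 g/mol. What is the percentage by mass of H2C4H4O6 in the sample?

Total n(LiOH) added = 0.3853 x 0.04438 = 0.01710 mol.
n(HCl) used = 0.09033 x 0.01277 = 0.001154 mol, which equals the excess n(LiOH).
So n(LiOH) consumed by the sample = 0.01710 - 0.001154 = 0.01595 mol.
n(H2C4H4O6) = 0.01595 / 2 = 0.007973 mol.
mass H2C4H4O6 = 0.007973 x 150.09 = 1.197 g, so %H2C4H4O6 = 1.197/1.3138 x 100 = 91.1%.

91.1%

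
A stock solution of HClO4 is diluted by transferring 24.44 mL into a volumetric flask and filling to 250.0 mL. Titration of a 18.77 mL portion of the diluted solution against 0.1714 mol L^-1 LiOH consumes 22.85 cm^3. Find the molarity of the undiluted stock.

2.13 M

n(LiOH) = 0.1714 x 0.02285 = 0.003916 mol.
n(HClO4) in the aliquot = 0.003916 mol.
[diluted HClO4] = 0.003916 / 0.01877 = 0.2087 M.
Dilution factor = 250.0/24.44 = 10.23, so [stock] = 0.2087 x 10.23 = 2.13 M.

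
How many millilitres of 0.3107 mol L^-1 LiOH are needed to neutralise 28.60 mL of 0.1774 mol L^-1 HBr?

16.3 mL

n(HBr) = 0.1774 mol/L x 0.02860 L = 0.005074 mol.
At equivalence n(LiOH) = n(HBr) = 0.005074 mol.
V(LiOH) = 0.005074 / 0.3107 = 0.01633 L = 16.3 mL.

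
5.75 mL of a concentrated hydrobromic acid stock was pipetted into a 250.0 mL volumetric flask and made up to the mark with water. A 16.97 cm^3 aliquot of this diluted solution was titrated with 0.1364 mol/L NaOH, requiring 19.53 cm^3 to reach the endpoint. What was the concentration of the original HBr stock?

6.83 M

n(NaOH) = 0.1364 x 0.01953 = 0.002664 mol.
n(HBr) in the aliquot = 0.002664 mol.
[diluted HBr] = 0.002664 / 0.01697 = 0.1570 M.
Dilution factor = 250.0/5.750 = 43.48, so [stock] = 0.1570 x 43.48 = 6.83 M.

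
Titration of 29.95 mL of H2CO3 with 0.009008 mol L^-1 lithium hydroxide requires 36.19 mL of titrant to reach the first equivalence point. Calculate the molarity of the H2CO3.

0.0109 M

n(LiOH) = 0.009008 x 0.03619 = 0.0003260 mol.
At the first equivalence point, 1 mol OH^- react per mol H2CO3, so n(H2CO3) = 0.0003260 / 1 = 0.0003260 mol.
[H2CO3] = 0.0003260 / 0.02995 L = 0.0109 M.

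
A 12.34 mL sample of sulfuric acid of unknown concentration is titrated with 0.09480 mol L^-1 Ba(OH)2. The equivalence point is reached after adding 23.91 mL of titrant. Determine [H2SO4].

0.184 M

n(Ba(OH)2) delivered = 0.09480 x 0.02391 = 0.002267 mol.
For a 1:1 reaction, n(H2SO4) = 0.002267 mol.
[H2SO4] = 0.002267 mol / 0.01234 L = 0.184 M.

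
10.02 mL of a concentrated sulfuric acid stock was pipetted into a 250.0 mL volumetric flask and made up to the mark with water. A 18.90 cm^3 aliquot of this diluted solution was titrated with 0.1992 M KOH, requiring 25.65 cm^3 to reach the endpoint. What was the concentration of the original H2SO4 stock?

3.37 M

n(KOH) = 0.1992 x 0.02565 = 0.005109 mol.
n(H2SO4) in the aliquot = 0.005109 x 1/2 = 0.002555 mol.
[diluted H2SO4] = 0.002555 / 0.01890 = 0.1352 M.
Dilution factor = 250.0/10.02 = 24.95, so [stock] = 0.1352 x 24.95 = 3.37 M.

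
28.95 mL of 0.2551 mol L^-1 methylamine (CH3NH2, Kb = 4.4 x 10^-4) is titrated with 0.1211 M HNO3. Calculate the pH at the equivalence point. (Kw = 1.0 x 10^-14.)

5.86

n(CH3NH2) = 0.2551 x 0.02895 = 0.007385 mol; V(HNO3) at equivalence = 0.007385/0.1211 = 0.06098 L.
At equivalence the base is fully converted to CH3NH3+; total volume = 0.08993 L, so [CH3NH3+] = 0.007385/0.08993 = 0.08212 M.
Ka(CH3NH3+) = Kw/Kb = 1.0e-14 / 4.4 x 10^-4 = 2.27e-11.
[H^+] = sqrt(Ka x [CH3NH3+]) = sqrt(2.27e-11 x 0.08212) = 1.37e-6 M.
pH = -log(1.37e-6) = 5.86.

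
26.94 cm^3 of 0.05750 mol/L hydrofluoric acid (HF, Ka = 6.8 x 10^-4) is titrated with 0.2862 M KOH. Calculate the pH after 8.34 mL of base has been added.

n(acid) = 0.05750 x 0.02694 = 0.001549 mol; n(KOH) added = 0.2862 x 0.008340 = 0.002387 mol.
Base is in excess by 0.002387 - 0.001549 = 0.0008379 mol in a total volume of 0.03528 L.
[OH^-] = 0.0008379/0.03528 = 0.02375 M, so pOH = 1.62 and pH = 14.00 - 1.62 = 12.38.

12.38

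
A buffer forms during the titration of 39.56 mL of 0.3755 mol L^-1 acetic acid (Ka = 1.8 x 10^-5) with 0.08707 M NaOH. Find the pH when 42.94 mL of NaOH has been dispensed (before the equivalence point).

4.27

Initial n(CH3COOH) = 0.3755 x 0.03956 = 0.01485 mol.
n(NaOH) added = 0.08707 x 0.04294 = 0.003739 mol, converting that many moles of CH3COOH to CH3COO-.
Remaining n(CH3COOH) = 0.01112 mol; n(CH3COO-) = 0.003739 mol.
By Henderson-Hasselbalch, pH = pKa + log([A^-]/[HA]) = 4.74 + log(0.003739/0.01112) = 4.74 + (-0.47) = 4.27.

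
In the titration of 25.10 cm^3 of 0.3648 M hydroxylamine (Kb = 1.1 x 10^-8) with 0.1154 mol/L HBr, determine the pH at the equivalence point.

3.55

n(NH2OH) = 0.3648 x 0.02510 = 0.009156 mol; V(HBr) at equivalence = 0.009156/0.1154 = 0.07935 L.
At equivalence the base is fully converted to NH3OH+; total volume = 0.1044 L, so [NH3OH+] = 0.009156/0.1044 = 0.08767 M.
Ka(NH3OH+) = Kw/Kb = 1.0e-14 / 1.1 x 10^-8 = 9.09e-7.
[H^+] = sqrt(Ka x [NH3OH+]) = sqrt(9.09e-7 x 0.08767) = 0.000282 M.
pH = -log(0.000282) = 3.55.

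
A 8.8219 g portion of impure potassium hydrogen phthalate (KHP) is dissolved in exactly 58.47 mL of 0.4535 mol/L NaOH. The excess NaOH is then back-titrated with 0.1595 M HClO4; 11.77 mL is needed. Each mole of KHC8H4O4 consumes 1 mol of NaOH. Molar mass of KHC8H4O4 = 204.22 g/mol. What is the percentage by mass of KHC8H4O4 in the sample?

57.0%

Total n(NaOH) added = 0.4535 x 0.05847 = 0.02652 mol.
n(HClO4) used = 0.1595 x 0.01177 = 0.001877 mol, which equals the excess n(NaOH).
So n(NaOH) consumed by the sample = 0.02652 - 0.001877 = 0.02464 mol.
n(KHC8H4O4) = 0.02464 / 1 = 0.02464 mol.
mass KHC8H4O4 = 0.02464 x 204.22 = 5.032 g, so %KHC8H4O4 = 5.032/8.8219 x 100 = 57.0%.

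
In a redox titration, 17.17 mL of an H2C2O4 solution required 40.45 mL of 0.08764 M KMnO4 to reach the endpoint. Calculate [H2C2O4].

n(KMnO4) = 0.08764 x 0.04045 = 0.003545 mol.
From the balanced equation, 2 mol KMnO4 reacts with 5 mol H2C2O4, so n(H2C2O4) = 0.003545 x 5/2 = 0.008863 mol.
[H2C2O4] = 0.008863 / 0.01717 L = 0.516 M.

0.516 M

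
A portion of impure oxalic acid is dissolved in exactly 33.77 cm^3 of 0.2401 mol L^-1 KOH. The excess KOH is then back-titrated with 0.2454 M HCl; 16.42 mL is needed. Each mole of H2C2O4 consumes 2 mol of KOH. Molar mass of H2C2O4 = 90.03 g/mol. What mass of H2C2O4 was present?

Total n(KOH) added = 0.2401 x 0.03377 = 0.008108 mol.
n(HCl) used = 0.2454 x 0.01642 = 0.004029 mol, which equals the excess n(KOH).
So n(KOH) consumed by the sample = 0.008108 - 0.004029 = 0.004079 mol.
n(H2C2O4) = 0.004079 / 2 = 0.002039 mol.
mass = 0.002039 mol x 90.03 g/mol = 0.184 g.

0.184 g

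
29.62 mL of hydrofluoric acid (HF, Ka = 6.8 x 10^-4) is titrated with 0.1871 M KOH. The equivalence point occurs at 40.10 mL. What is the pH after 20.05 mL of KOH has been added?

20.05 mL is exactly half the equivalence volume (40.10/2), i.e. the half-equivalence point.
There, n(HA) = n(A^-), so pH = pKa = -log(6.8 x 10^-4) = 3.17.

3.17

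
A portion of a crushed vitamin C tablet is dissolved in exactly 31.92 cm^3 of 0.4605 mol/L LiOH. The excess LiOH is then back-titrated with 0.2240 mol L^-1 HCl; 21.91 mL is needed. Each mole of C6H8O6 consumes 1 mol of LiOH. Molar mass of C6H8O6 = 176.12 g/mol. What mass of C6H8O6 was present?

Total n(LiOH) added = 0.4605 x 0.03192 = 0.01470 mol.
n(HCl) used = 0.2240 x 0.02191 = 0.004908 mol, which equals the excess n(LiOH).
So n(LiOH) consumed by the sample = 0.01470 - 0.004908 = 0.009791 mol.
n(C6H8O6) = 0.009791 / 1 = 0.009791 mol.
mass = 0.009791 mol x 176.12 g/mol = 1.72 g.

1.72 g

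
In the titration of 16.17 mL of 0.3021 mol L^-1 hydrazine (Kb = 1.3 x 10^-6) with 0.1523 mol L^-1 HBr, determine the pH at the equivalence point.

n(N2H4) = 0.3021 x 0.01617 = 0.004885 mol; V(HBr) at equivalence = 0.004885/0.1523 = 0.03207 L.
At equivalence the base is fully converted to N2H5+; total volume = 0.04824 L, so [N2H5+] = 0.004885/0.04824 = 0.1013 M.
Ka(N2H5+) = Kw/Kb = 1.0e-14 / 1.3 x 10^-6 = 7.69e-9.
[H^+] = sqrt(Ka x [N2H5+]) = sqrt(7.69e-9 x 0.1013) = 2.79e-5 M.
pH = -log(2.79e-5) = 4.55.

4.55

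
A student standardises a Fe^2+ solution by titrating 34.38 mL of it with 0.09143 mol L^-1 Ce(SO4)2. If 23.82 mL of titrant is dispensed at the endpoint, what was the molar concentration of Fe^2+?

0.0633 M

n(Ce(SO4)2) = 0.09143 x 0.02382 = 0.002178 mol.
From the balanced equation, 1 mol Ce(SO4)2 reacts with 1 mol Fe^2+, so n(Fe^2+) = 0.002178 x 1/1 = 0.002178 mol.
[Fe^2+] = 0.002178 / 0.03438 L = 0.0633 M.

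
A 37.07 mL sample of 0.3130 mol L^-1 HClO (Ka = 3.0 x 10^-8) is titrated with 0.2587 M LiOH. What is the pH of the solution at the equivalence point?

10.34

n(HClO) = 0.3130 x 0.03707 = 0.01160 mol; V(LiOH) at equivalence = 0.01160/0.2587 = 0.04485 L.
At equivalence all the acid is converted to ClO-; total volume = 0.03707 + 0.04485 = 0.08192 L, so [ClO-] = 0.01160/0.08192 = 0.1416 M.
Kb = Kw/Ka = 1.0e-14 / 3.0 x 10^-8 = 3.33e-7.
[OH^-] = sqrt(Kb x [ClO-]) = sqrt(3.33e-7 x 0.1416) = 0.000217 M.
pOH = 3.66, so pH = 14.00 - 3.66 = 10.34.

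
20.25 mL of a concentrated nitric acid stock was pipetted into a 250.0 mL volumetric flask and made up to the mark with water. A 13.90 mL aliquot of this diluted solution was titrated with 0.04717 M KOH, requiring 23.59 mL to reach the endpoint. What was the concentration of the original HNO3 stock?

0.988 M

n(KOH) = 0.04717 x 0.02359 = 0.001113 mol.
n(HNO3) in the aliquot = 0.001113 mol.
[diluted HNO3] = 0.001113 / 0.01390 = 0.08005 M.
Dilution factor = 250.0/20.25 = 12.35, so [stock] = 0.08005 x 12.35 = 0.988 M.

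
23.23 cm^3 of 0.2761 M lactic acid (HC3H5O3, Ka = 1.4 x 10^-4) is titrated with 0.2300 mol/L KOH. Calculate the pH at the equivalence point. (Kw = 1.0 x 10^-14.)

n(HC3H5O3) = 0.2761 x 0.02323 = 0.006414 mol; V(KOH) at equivalence = 0.006414/0.2300 = 0.02789 L.
At equivalence all the acid is converted to C3H5O3-; total volume = 0.02323 + 0.02789 = 0.05112 L, so [C3H5O3-] = 0.006414/0.05112 = 0.1255 M.
Kb = Kw/Ka = 1.0e-14 / 1.4 x 10^-4 = 7.14e-11.
[OH^-] = sqrt(Kb x [C3H5O3-]) = sqrt(7.14e-11 x 0.1255) = 2.99e-6 M.
pOH = 5.52, so pH = 14.00 - 5.52 = 8.48.

8.48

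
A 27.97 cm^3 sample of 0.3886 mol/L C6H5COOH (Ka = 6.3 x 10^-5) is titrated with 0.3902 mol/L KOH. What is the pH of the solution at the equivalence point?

8.75

n(C6H5COOH) = 0.3886 x 0.02797 = 0.01087 mol; V(KOH) at equivalence = 0.01087/0.3902 = 0.02786 L.
At equivalence all the acid is converted to C6H5COO-; total volume = 0.02797 + 0.02786 = 0.05583 L, so [C6H5COO-] = 0.01087/0.05583 = 0.1947 M.
Kb = Kw/Ka = 1.0e-14 / 6.3 x 10^-5 = 1.59e-10.
[OH^-] = sqrt(Kb x [C6H5COO-]) = sqrt(1.59e-10 x 0.1947) = 5.56e-6 M.
pOH = 5.25, so pH = 14.00 - 5.25 = 8.75.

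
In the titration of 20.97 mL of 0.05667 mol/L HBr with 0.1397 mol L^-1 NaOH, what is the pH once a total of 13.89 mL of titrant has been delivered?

12.33

n(acid) = 0.05667 x 0.02097 = 0.001188 mol; n(NaOH) added = 0.1397 x 0.01389 = 0.001940 mol.
Base is in excess by 0.001940 - 0.001188 = 0.0007521 mol in a total volume of 0.03486 L.
[OH^-] = 0.0007521/0.03486 = 0.02157 M, so pOH = 1.67 and pH = 14.00 - 1.67 = 12.33.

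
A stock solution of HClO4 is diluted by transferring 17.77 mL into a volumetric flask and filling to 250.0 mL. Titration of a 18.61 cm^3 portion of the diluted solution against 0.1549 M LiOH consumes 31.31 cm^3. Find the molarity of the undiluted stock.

n(LiOH) = 0.1549 x 0.03131 = 0.004850 mol.
n(HClO4) in the aliquot = 0.004850 mol.
[diluted HClO4] = 0.004850 / 0.01861 = 0.2606 M.
Dilution factor = 250.0/17.77 = 14.07, so [stock] = 0.2606 x 14.07 = 3.67 M.

3.67 M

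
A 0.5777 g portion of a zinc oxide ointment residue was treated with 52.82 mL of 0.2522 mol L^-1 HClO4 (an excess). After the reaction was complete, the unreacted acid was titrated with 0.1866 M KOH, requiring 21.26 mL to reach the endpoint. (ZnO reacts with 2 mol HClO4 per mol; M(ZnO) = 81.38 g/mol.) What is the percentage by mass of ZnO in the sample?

Total n(HClO4) added = 0.2522 x 0.05282 = 0.01332 mol.
n(KOH) used = 0.1866 x 0.02126 = 0.003967 mol, which equals the excess n(HClO4).
So n(HClO4) consumed by the sample = 0.01332 - 0.003967 = 0.009354 mol.
n(ZnO) = 0.009354 / 2 = 0.004677 mol.
mass ZnO = 0.004677 x 81.38 = 0.3806 g, so %ZnO = 0.3806/0.5777 x 100 = 65.9%.

65.9%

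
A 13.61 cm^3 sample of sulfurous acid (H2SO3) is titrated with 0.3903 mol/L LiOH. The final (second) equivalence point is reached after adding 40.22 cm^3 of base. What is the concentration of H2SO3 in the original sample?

n(LiOH) = 0.3903 x 0.04022 = 0.01570 mol.
At the final (second) equivalence point, 2 mol OH^- react per mol H2SO3, so n(H2SO3) = 0.01570 / 2 = 0.007849 mol.
[H2SO3] = 0.007849 / 0.01361 L = 0.577 M.

0.577 M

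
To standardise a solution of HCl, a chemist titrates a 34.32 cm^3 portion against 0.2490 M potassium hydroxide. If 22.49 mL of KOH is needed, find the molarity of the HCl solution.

0.163 M

n(KOH) delivered = 0.2490 x 0.02249 = 0.005600 mol.
For a 1:1 reaction, n(HCl) = 0.005600 mol.
[HCl] = 0.005600 mol / 0.03432 L = 0.163 M.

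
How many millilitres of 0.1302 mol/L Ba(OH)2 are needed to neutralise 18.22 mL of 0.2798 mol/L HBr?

n(HBr) = 0.2798 mol/L x 0.01822 L = 0.005098 mol.
The neutralisation is 2 HBr : 1 Ba(OH)2, so n(Ba(OH)2) = 0.005098 x 1/2 = 0.002549 mol.
V(Ba(OH)2) = 0.002549 / 0.1302 = 0.01958 L = 19.6 mL.

19.6 mL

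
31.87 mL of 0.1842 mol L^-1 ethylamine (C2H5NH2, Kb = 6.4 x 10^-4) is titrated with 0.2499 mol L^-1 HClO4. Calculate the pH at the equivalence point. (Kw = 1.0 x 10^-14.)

5.89

n(C2H5NH2) = 0.1842 x 0.03187 = 0.005870 mol; V(HClO4) at equivalence = 0.005870/0.2499 = 0.02349 L.
At equivalence the base is fully converted to C2H5NH3+; total volume = 0.05536 L, so [C2H5NH3+] = 0.005870/0.05536 = 0.1060 M.
Ka(C2H5NH3+) = Kw/Kb = 1.0e-14 / 6.4 x 10^-4 = 1.56e-11.
[H^+] = sqrt(Ka x [C2H5NH3+]) = sqrt(1.56e-11 x 0.1060) = 1.29e-6 M.
pH = -log(1.29e-6) = 5.89.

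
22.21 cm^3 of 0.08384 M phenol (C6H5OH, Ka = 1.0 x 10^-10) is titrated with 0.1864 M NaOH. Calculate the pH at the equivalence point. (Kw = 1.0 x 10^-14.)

11.38

n(C6H5OH) = 0.08384 x 0.02221 = 0.001862 mol; V(NaOH) at equivalence = 0.001862/0.1864 = 0.009990 L.
At equivalence all the acid is converted to C6H5O-; total volume = 0.02221 + 0.009990 = 0.03220 L, so [C6H5O-] = 0.001862/0.03220 = 0.05783 M.
Kb = Kw/Ka = 1.0e-14 / 1.0 x 10^-10 = 0.000100.
[OH^-] = sqrt(Kb x [C6H5O-]) = sqrt(0.000100 x 0.05783) = 0.00240 M.
pOH = 2.62, so pH = 14.00 - 2.62 = 11.38.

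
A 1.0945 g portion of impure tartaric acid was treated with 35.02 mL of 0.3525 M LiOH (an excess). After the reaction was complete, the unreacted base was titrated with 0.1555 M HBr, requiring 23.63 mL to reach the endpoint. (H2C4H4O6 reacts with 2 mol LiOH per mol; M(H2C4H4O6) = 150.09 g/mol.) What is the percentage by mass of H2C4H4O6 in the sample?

Total n(LiOH) added = 0.3525 x 0.03502 = 0.01234 mol.
n(HBr) used = 0.1555 x 0.02363 = 0.003674 mol, which equals the excess n(LiOH).
So n(LiOH) consumed by the sample = 0.01234 - 0.003674 = 0.008670 mol.
n(H2C4H4O6) = 0.008670 / 2 = 0.004335 mol.
mass H2C4H4O6 = 0.004335 x 150.09 = 0.6506 g, so %H2C4H4O6 = 0.6506/1.0945 x 100 = 59.4%.

59.4%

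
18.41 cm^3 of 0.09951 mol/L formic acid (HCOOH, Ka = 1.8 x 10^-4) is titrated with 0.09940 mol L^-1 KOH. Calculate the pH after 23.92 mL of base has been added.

12.11

n(acid) = 0.09951 x 0.01841 = 0.001832 mol; n(KOH) added = 0.09940 x 0.02392 = 0.002378 mol.
Base is in excess by 0.002378 - 0.001832 = 0.0005457 mol in a total volume of 0.04233 L.
[OH^-] = 0.0005457/0.04233 = 0.01289 M, so pOH = 1.89 and pH = 14.00 - 1.89 = 12.11.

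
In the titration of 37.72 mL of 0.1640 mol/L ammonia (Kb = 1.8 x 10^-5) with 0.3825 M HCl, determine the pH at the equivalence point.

5.10

n(NH3) = 0.1640 x 0.03772 = 0.006186 mol; V(HCl) at equivalence = 0.006186/0.3825 = 0.01617 L.
At equivalence the base is fully converted to NH4+; total volume = 0.05389 L, so [NH4+] = 0.006186/0.05389 = 0.1148 M.
Ka(NH4+) = Kw/Kb = 1.0e-14 / 1.8 x 10^-5 = 5.56e-10.
[H^+] = sqrt(Ka x [NH4+]) = sqrt(5.56e-10 x 0.1148) = 7.99e-6 M.
pH = -log(7.99e-6) = 5.10.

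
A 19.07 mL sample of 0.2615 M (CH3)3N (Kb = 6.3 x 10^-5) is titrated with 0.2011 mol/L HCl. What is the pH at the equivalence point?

n((CH3)3N) = 0.2615 x 0.01907 = 0.004987 mol; V(HCl) at equivalence = 0.004987/0.2011 = 0.02480 L.
At equivalence the base is fully converted to (CH3)3NH+; total volume = 0.04387 L, so [(CH3)3NH+] = 0.004987/0.04387 = 0.1137 M.
Ka((CH3)3NH+) = Kw/Kb = 1.0e-14 / 6.3 x 10^-5 = 1.59e-10.
[H^+] = sqrt(Ka x [(CH3)3NH+]) = sqrt(1.59e-10 x 0.1137) = 4.25e-6 M.
pH = -log(4.25e-6) = 5.37.

5.37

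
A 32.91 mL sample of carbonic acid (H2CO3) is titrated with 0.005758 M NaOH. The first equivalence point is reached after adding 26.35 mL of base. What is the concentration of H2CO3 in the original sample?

0.00461 M

n(NaOH) = 0.005758 x 0.02635 = 0.0001517 mol.
At the first equivalence point, 1 mol OH^- react per mol H2CO3, so n(H2CO3) = 0.0001517 / 1 = 0.0001517 mol.
[H2CO3] = 0.0001517 / 0.03291 L = 0.00461 M.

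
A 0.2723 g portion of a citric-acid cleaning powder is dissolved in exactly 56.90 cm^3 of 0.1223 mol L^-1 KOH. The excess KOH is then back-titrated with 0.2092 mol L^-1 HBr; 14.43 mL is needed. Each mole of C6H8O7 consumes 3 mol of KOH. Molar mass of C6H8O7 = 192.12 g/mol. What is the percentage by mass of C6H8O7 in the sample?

Total n(KOH) added = 0.1223 x 0.05690 = 0.006959 mol.
n(HBr) used = 0.2092 x 0.01443 = 0.003019 mol, which equals the excess n(KOH).
So n(KOH) consumed by the sample = 0.006959 - 0.003019 = 0.003940 mol.
n(C6H8O7) = 0.003940 / 3 = 0.001313 mol.
mass C6H8O7 = 0.001313 x 192.12 = 0.2523 g, so %C6H8O7 = 0.2523/0.2723 x 100 = 92.7%.

92.7%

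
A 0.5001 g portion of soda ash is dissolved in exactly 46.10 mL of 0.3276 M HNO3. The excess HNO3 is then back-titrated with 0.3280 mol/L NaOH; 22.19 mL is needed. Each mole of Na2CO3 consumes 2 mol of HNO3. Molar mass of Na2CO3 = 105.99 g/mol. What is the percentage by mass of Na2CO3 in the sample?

Total n(HNO3) added = 0.3276 x 0.04610 = 0.01510 mol.
n(NaOH) used = 0.3280 x 0.02219 = 0.007278 mol, which equals the excess n(HNO3).
So n(HNO3) consumed by the sample = 0.01510 - 0.007278 = 0.007824 mol.
n(Na2CO3) = 0.007824 / 2 = 0.003912 mol.
mass Na2CO3 = 0.003912 x 105.99 = 0.4146 g, so %Na2CO3 = 0.4146/0.5001 x 100 = 82.9%.

82.9%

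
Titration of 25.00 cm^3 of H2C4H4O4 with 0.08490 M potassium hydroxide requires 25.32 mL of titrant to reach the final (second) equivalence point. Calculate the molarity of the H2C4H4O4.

0.0430 M

n(KOH) = 0.08490 x 0.02532 = 0.002150 mol.
At the final (second) equivalence point, 2 mol OH^- react per mol H2C4H4O4, so n(H2C4H4O4) = 0.002150 / 2 = 0.001075 mol.
[H2C4H4O4] = 0.001075 / 0.02500 L = 0.0430 M.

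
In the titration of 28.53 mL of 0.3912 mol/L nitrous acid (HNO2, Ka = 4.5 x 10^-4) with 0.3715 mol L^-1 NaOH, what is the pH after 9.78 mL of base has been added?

Initial n(HNO2) = 0.3912 x 0.02853 = 0.01116 mol.
n(NaOH) added = 0.3715 x 0.009780 = 0.003633 mol, converting that many moles of HNO2 to NO2-.
Remaining n(HNO2) = 0.007528 mol; n(NO2-) = 0.003633 mol.
By Henderson-Hasselbalch, pH = pKa + log([A^-]/[HA]) = 3.35 + log(0.003633/0.007528) = 3.35 + (-0.32) = 3.03.

3.03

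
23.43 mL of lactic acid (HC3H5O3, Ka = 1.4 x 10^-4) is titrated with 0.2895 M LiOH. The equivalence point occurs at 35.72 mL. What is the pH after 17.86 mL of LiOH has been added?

17.86 mL is exactly half the equivalence volume (35.72/2), i.e. the half-equivalence point.
There, n(HA) = n(A^-), so pH = pKa = -log(1.4 x 10^-4) = 3.85.

3.85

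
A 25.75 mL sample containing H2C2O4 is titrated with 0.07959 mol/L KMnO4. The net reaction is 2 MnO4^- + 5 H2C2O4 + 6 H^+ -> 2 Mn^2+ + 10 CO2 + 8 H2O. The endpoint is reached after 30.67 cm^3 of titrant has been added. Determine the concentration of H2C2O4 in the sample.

n(KMnO4) = 0.07959 x 0.03067 = 0.002441 mol.
From the balanced equation, 2 mol KMnO4 reacts with 5 mol H2C2O4, so n(H2C2O4) = 0.002441 x 5/2 = 0.006103 mol.
[H2C2O4] = 0.006103 / 0.02575 L = 0.237 M.

0.237 M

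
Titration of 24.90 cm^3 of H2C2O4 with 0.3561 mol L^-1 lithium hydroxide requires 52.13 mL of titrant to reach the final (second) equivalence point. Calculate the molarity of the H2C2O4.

0.373 M

n(LiOH) = 0.3561 x 0.05213 = 0.01856 mol.
At the final (second) equivalence point, 2 mol OH^- react per mol H2C2O4, so n(H2C2O4) = 0.01856 / 2 = 0.009282 mol.
[H2C2O4] = 0.009282 / 0.02490 L = 0.373 M.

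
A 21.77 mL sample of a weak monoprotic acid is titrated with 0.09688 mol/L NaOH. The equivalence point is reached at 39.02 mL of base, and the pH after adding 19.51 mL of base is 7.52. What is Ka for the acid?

3.0 x 10^-8

19.51 mL is half of the equivalence volume, so this is the half-equivalence point where [HA] = [A^-].
At half-equivalence pH = pKa, so pKa = 7.52.
Ka = 10^(-7.52) = 3.0 x 10^-8.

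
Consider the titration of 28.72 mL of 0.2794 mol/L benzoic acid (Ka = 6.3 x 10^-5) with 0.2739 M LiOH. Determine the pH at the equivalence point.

n(C6H5COOH) = 0.2794 x 0.02872 = 0.008024 mol; V(LiOH) at equivalence = 0.008024/0.2739 = 0.02930 L.
At equivalence all the acid is converted to C6H5COO-; total volume = 0.02872 + 0.02930 = 0.05802 L, so [C6H5COO-] = 0.008024/0.05802 = 0.1383 M.
Kb = Kw/Ka = 1.0e-14 / 6.3 x 10^-5 = 1.59e-10.
[OH^-] = sqrt(Kb x [C6H5COO-]) = sqrt(1.59e-10 x 0.1383) = 4.69e-6 M.
pOH = 5.33, so pH = 14.00 - 5.33 = 8.67.

8.67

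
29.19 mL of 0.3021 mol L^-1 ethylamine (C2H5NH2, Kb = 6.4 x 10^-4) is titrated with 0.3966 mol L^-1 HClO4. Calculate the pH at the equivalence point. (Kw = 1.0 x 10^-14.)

5.79

n(C2H5NH2) = 0.3021 x 0.02919 = 0.008818 mol; V(HClO4) at equivalence = 0.008818/0.3966 = 0.02223 L.
At equivalence the base is fully converted to C2H5NH3+; total volume = 0.05142 L, so [C2H5NH3+] = 0.008818/0.05142 = 0.1715 M.
Ka(C2H5NH3+) = Kw/Kb = 1.0e-14 / 6.4 x 10^-4 = 1.56e-11.
[H^+] = sqrt(Ka x [C2H5NH3+]) = sqrt(1.56e-11 x 0.1715) = 1.64e-6 M.
pH = -log(1.64e-6) = 5.79.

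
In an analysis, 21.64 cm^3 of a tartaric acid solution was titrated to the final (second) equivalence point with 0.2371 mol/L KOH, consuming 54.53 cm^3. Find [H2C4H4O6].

0.299 M

n(KOH) = 0.2371 x 0.05453 = 0.01293 mol.
At the final (second) equivalence point, 2 mol OH^- react per mol H2C4H4O6, so n(H2C4H4O6) = 0.01293 / 2 = 0.006465 mol.
[H2C4H4O6] = 0.006465 / 0.02164 L = 0.299 M.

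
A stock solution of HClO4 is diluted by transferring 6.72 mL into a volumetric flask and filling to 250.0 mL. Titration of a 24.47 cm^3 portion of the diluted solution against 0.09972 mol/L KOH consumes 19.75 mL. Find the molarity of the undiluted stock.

n(KOH) = 0.09972 x 0.01975 = 0.001969 mol.
n(HClO4) in the aliquot = 0.001969 mol.
[diluted HClO4] = 0.001969 / 0.02447 = 0.08049 M.
Dilution factor = 250.0/6.720 = 37.20, so [stock] = 0.08049 x 37.20 = 2.99 M.

2.99 M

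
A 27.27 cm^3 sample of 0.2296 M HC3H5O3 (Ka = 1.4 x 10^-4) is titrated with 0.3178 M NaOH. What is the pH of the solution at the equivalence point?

n(HC3H5O3) = 0.2296 x 0.02727 = 0.006261 mol; V(NaOH) at equivalence = 0.006261/0.3178 = 0.01970 L.
At equivalence all the acid is converted to C3H5O3-; total volume = 0.02727 + 0.01970 = 0.04697 L, so [C3H5O3-] = 0.006261/0.04697 = 0.1333 M.
Kb = Kw/Ka = 1.0e-14 / 1.4 x 10^-4 = 7.14e-11.
[OH^-] = sqrt(Kb x [C3H5O3-]) = sqrt(7.14e-11 x 0.1333) = 3.09e-6 M.
pOH = 5.51, so pH = 14.00 - 5.51 = 8.49.

8.49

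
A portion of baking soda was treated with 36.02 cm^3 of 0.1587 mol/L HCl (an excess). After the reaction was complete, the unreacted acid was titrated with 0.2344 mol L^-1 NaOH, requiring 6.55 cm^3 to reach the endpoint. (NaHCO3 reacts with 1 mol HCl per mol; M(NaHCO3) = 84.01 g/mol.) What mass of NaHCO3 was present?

0.351 g

Total n(HCl) added = 0.1587 x 0.03602 = 0.005716 mol.
n(NaOH) used = 0.2344 x 0.006550 = 0.001535 mol, which equals the excess n(HCl).
So n(HCl) consumed by the sample = 0.005716 - 0.001535 = 0.004181 mol.
n(NaHCO3) = 0.004181 / 1 = 0.004181 mol.
mass = 0.004181 mol x 84.01 g/mol = 0.351 g.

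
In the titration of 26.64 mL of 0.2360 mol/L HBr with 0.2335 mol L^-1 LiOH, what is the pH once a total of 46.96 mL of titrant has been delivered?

12.80

n(acid) = 0.2360 x 0.02664 = 0.006287 mol; n(LiOH) added = 0.2335 x 0.04696 = 0.01097 mol.
Base is in excess by 0.01097 - 0.006287 = 0.004678 mol in a total volume of 0.07360 L.
[OH^-] = 0.004678/0.07360 = 0.06356 M, so pOH = 1.20 and pH = 14.00 - 1.20 = 12.80.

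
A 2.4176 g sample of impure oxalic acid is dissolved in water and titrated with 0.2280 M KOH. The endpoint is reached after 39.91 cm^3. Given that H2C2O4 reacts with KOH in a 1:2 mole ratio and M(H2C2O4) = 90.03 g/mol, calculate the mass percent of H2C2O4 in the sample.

n(KOH) = 0.2280 x 0.03991 = 0.009099 mol.
n(H2C2O4) = 0.009099 / 2 = 0.004550 mol.
mass of H2C2O4 = 0.004550 x 90.03 = 0.4096 g.
% purity = 0.4096 / 2.4176 x 100 = 16.9%.

16.9%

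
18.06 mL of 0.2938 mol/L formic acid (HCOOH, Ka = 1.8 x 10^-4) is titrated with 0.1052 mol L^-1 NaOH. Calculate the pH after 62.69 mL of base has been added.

12.20

n(acid) = 0.2938 x 0.01806 = 0.005306 mol; n(NaOH) added = 0.1052 x 0.06269 = 0.006595 mol.
Base is in excess by 0.006595 - 0.005306 = 0.001289 mol in a total volume of 0.08075 L.
[OH^-] = 0.001289/0.08075 = 0.01596 M, so pOH = 1.80 and pH = 14.00 - 1.80 = 12.20.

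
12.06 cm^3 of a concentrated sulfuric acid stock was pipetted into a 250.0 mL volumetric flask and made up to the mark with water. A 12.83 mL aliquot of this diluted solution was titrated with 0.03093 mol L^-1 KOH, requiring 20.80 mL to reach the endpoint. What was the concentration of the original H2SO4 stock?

0.520 M

n(KOH) = 0.03093 x 0.02080 = 0.0006433 mol.
n(H2SO4) in the aliquot = 0.0006433 x 1/2 = 0.0003217 mol.
[diluted H2SO4] = 0.0003217 / 0.01283 = 0.02507 M.
Dilution factor = 250.0/12.06 = 20.73, so [stock] = 0.02507 x 20.73 = 0.520 M.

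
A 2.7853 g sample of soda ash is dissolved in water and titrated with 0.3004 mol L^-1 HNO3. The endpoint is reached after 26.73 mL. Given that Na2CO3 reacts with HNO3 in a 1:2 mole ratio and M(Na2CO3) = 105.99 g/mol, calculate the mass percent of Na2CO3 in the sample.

n(HNO3) = 0.3004 x 0.02673 = 0.008030 mol.
n(Na2CO3) = 0.008030 / 2 = 0.004015 mol.
mass of Na2CO3 = 0.004015 x 105.99 = 0.4255 g.
% purity = 0.4255 / 2.7853 x 100 = 15.3%.

15.3%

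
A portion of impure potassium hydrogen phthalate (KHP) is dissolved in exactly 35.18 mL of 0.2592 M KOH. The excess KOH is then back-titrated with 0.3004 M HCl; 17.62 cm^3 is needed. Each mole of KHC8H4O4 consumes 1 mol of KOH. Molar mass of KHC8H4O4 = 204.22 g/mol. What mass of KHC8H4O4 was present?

Total n(KOH) added = 0.2592 x 0.03518 = 0.009119 mol.
n(HCl) used = 0.3004 x 0.01762 = 0.005293 mol, which equals the excess n(KOH).
So n(KOH) consumed by the sample = 0.009119 - 0.005293 = 0.003826 mol.
n(KHC8H4O4) = 0.003826 / 1 = 0.003826 mol.
mass = 0.003826 mol x 204.22 g/mol = 0.781 g.

0.781 g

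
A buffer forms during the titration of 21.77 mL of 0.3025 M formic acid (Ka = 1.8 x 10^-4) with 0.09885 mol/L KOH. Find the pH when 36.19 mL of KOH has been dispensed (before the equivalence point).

Initial n(HCOOH) = 0.3025 x 0.02177 = 0.006585 mol.
n(KOH) added = 0.09885 x 0.03619 = 0.003577 mol, converting that many moles of HCOOH to HCOO-.
Remaining n(HCOOH) = 0.003008 mol; n(HCOO-) = 0.003577 mol.
By Henderson-Hasselbalch, pH = pKa + log([A^-]/[HA]) = 3.74 + log(0.003577/0.003008) = 3.74 + (+0.08) = 3.82.

3.82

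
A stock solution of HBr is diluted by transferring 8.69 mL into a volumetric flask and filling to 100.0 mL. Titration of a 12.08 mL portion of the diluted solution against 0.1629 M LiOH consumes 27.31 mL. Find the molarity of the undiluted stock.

n(LiOH) = 0.1629 x 0.02731 = 0.004449 mol.
n(HBr) in the aliquot = 0.004449 mol.
[diluted HBr] = 0.004449 / 0.01208 = 0.3683 M.
Dilution factor = 100.0/8.690 = 11.51, so [stock] = 0.3683 x 11.51 = 4.24 M.

4.24 M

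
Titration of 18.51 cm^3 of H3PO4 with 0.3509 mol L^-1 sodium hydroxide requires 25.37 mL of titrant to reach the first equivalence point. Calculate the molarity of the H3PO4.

n(NaOH) = 0.3509 x 0.02537 = 0.008902 mol.
At the first equivalence point, 1 mol OH^- react per mol H3PO4, so n(H3PO4) = 0.008902 / 1 = 0.008902 mol.
[H3PO4] = 0.008902 / 0.01851 L = 0.481 M.

0.481 M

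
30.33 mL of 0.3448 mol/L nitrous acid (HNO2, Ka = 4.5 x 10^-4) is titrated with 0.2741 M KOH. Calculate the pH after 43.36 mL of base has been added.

n(acid) = 0.3448 x 0.03033 = 0.01046 mol; n(KOH) added = 0.2741 x 0.04336 = 0.01188 mol.
Base is in excess by 0.01188 - 0.01046 = 0.001427 mol in a total volume of 0.07369 L.
[OH^-] = 0.001427/0.07369 = 0.01937 M, so pOH = 1.71 and pH = 14.00 - 1.71 = 12.29.

12.29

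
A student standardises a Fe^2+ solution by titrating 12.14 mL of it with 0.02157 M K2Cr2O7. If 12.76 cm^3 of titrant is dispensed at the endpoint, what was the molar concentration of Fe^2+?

n(K2Cr2O7) = 0.02157 x 0.01276 = 0.0002752 mol.
From the balanced equation, 1 mol K2Cr2O7 reacts with 6 mol Fe^2+, so n(Fe^2+) = 0.0002752 x 6/1 = 0.001651 mol.
[Fe^2+] = 0.001651 / 0.01214 L = 0.136 M.

0.136 M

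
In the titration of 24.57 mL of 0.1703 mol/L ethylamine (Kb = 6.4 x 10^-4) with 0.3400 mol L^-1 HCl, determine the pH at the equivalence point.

5.88

n(C2H5NH2) = 0.1703 x 0.02457 = 0.004184 mol; V(HCl) at equivalence = 0.004184/0.3400 = 0.01231 L.
At equivalence the base is fully converted to C2H5NH3+; total volume = 0.03688 L, so [C2H5NH3+] = 0.004184/0.03688 = 0.1135 M.
Ka(C2H5NH3+) = Kw/Kb = 1.0e-14 / 6.4 x 10^-4 = 1.56e-11.
[H^+] = sqrt(Ka x [C2H5NH3+]) = sqrt(1.56e-11 x 0.1135) = 1.33e-6 M.
pH = -log(1.33e-6) = 5.88.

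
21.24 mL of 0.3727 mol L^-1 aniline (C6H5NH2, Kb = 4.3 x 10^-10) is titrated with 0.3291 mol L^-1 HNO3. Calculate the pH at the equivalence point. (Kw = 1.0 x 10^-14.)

n(C6H5NH2) = 0.3727 x 0.02124 = 0.007916 mol; V(HNO3) at equivalence = 0.007916/0.3291 = 0.02405 L.
At equivalence the base is fully converted to C6H5NH3+; total volume = 0.04529 L, so [C6H5NH3+] = 0.007916/0.04529 = 0.1748 M.
Ka(C6H5NH3+) = Kw/Kb = 1.0e-14 / 4.3 x 10^-10 = 2.33e-5.
[H^+] = sqrt(Ka x [C6H5NH3+]) = sqrt(2.33e-5 x 0.1748) = 0.00202 M.
pH = -log(0.00202) = 2.70.

2.70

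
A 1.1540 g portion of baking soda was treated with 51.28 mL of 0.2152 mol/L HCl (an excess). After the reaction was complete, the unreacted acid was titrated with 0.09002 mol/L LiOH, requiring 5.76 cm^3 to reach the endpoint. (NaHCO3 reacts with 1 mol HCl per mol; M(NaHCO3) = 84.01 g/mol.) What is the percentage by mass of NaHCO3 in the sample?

Total n(HCl) added = 0.2152 x 0.05128 = 0.01104 mol.
n(LiOH) used = 0.09002 x 0.005760 = 0.0005185 mol, which equals the excess n(HCl).
So n(HCl) consumed by the sample = 0.01104 - 0.0005185 = 0.01052 mol.
n(NaHCO3) = 0.01052 / 1 = 0.01052 mol.
mass NaHCO3 = 0.01052 x 84.01 = 0.8835 g, so %NaHCO3 = 0.8835/1.1540 x 100 = 76.6%.

76.6%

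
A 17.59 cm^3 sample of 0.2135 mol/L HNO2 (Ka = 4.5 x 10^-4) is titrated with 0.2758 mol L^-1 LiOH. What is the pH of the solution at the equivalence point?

8.21

n(HNO2) = 0.2135 x 0.01759 = 0.003755 mol; V(LiOH) at equivalence = 0.003755/0.2758 = 0.01362 L.
At equivalence all the acid is converted to NO2-; total volume = 0.01759 + 0.01362 = 0.03121 L, so [NO2-] = 0.003755/0.03121 = 0.1203 M.
Kb = Kw/Ka = 1.0e-14 / 4.5 x 10^-4 = 2.22e-11.
[OH^-] = sqrt(Kb x [NO2-]) = sqrt(2.22e-11 x 0.1203) = 1.64e-6 M.
pOH = 5.79, so pH = 14.00 - 5.79 = 8.21.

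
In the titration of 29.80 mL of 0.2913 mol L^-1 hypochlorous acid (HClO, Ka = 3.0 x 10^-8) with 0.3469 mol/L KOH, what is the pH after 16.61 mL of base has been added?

7.82

Initial n(HClO) = 0.2913 x 0.02980 = 0.008681 mol.
n(KOH) added = 0.3469 x 0.01661 = 0.005762 mol, converting that many moles of HClO to ClO-.
Remaining n(HClO) = 0.002919 mol; n(ClO-) = 0.005762 mol.
By Henderson-Hasselbalch, pH = pKa + log([A^-]/[HA]) = 7.52 + log(0.005762/0.002919) = 7.52 + (+0.30) = 7.82.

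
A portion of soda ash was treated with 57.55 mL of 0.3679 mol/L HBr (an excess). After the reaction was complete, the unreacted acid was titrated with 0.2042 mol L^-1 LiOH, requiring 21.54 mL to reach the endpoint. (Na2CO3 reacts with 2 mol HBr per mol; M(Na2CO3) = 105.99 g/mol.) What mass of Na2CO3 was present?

Total n(HBr) added = 0.3679 x 0.05755 = 0.02117 mol.
n(LiOH) used = 0.2042 x 0.02154 = 0.004398 mol, which equals the excess n(HBr).
So n(HBr) consumed by the sample = 0.02117 - 0.004398 = 0.01677 mol.
n(Na2CO3) = 0.01677 / 2 = 0.008387 mol.
mass = 0.008387 mol x 105.99 g/mol = 0.889 g.

0.889 g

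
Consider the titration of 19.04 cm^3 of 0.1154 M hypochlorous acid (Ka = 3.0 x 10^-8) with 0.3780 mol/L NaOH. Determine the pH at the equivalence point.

n(HClO) = 0.1154 x 0.01904 = 0.002197 mol; V(NaOH) at equivalence = 0.002197/0.3780 = 0.005813 L.
At equivalence all the acid is converted to ClO-; total volume = 0.01904 + 0.005813 = 0.02485 L, so [ClO-] = 0.002197/0.02485 = 0.08841 M.
Kb = Kw/Ka = 1.0e-14 / 3.0 x 10^-8 = 3.33e-7.
[OH^-] = sqrt(Kb x [ClO-]) = sqrt(3.33e-7 x 0.08841) = 0.000172 M.
pOH = 3.77, so pH = 14.00 - 3.77 = 10.23.

10.23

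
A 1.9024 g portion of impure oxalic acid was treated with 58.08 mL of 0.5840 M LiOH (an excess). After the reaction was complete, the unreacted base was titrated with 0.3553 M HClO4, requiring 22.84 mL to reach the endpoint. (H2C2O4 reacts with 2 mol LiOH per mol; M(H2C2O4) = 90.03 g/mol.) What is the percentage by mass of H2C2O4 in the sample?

Total n(LiOH) added = 0.5840 x 0.05808 = 0.03392 mol.
n(HClO4) used = 0.3553 x 0.02284 = 0.008115 mol, which equals the excess n(LiOH).
So n(LiOH) consumed by the sample = 0.03392 - 0.008115 = 0.02580 mol.
n(H2C2O4) = 0.02580 / 2 = 0.01290 mol.
mass H2C2O4 = 0.01290 x 90.03 = 1.162 g, so %H2C2O4 = 1.162/1.9024 x 100 = 61.1%.

61.1%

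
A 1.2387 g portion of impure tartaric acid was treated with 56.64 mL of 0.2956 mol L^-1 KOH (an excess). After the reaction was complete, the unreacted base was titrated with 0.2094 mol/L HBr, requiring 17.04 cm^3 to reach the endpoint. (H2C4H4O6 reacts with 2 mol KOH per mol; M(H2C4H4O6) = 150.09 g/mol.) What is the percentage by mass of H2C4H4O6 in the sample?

79.8%

Total n(KOH) added = 0.2956 x 0.05664 = 0.01674 mol.
n(HBr) used = 0.2094 x 0.01704 = 0.003568 mol, which equals the excess n(KOH).
So n(KOH) consumed by the sample = 0.01674 - 0.003568 = 0.01317 mol.
n(H2C4H4O6) = 0.01317 / 2 = 0.006587 mol.
mass H2C4H4O6 = 0.006587 x 150.09 = 0.9887 g, so %H2C4H4O6 = 0.9887/1.2387 x 100 = 79.8%.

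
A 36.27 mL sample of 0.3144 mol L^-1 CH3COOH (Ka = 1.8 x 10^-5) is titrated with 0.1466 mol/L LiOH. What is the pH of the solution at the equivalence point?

n(CH3COOH) = 0.3144 x 0.03627 = 0.01140 mol; V(LiOH) at equivalence = 0.01140/0.1466 = 0.07779 L.
At equivalence all the acid is converted to CH3COO-; total volume = 0.03627 + 0.07779 = 0.1141 L, so [CH3COO-] = 0.01140/0.1141 = 0.09998 M.
Kb = Kw/Ka = 1.0e-14 / 1.8 x 10^-5 = 5.56e-10.
[OH^-] = sqrt(Kb x [CH3COO-]) = sqrt(5.56e-10 x 0.09998) = 7.45e-6 M.
pOH = 5.13, so pH = 14.00 - 5.13 = 8.87.

8.87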